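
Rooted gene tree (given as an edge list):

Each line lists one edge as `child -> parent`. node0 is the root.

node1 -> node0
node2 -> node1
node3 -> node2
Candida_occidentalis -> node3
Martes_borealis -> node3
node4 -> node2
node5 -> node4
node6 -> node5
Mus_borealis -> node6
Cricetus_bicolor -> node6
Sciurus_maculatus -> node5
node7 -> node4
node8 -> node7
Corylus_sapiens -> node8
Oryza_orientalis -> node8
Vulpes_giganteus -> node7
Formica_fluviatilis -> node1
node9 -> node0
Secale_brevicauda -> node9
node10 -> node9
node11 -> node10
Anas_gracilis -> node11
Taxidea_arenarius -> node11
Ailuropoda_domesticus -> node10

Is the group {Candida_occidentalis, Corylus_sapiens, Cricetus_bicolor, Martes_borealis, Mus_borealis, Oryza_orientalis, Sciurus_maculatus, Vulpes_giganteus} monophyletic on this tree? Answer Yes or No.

Yes

The most recent common ancestor of these taxa subtends ((Candida_occidentalis,Martes_borealis),(((Mus_borealis,Cricetus_bicolor),Sciurus_maculatus),((Corylus_sapiens,Oryza_orientalis),Vulpes_giganteus))).
That clade has exactly 8 tips — every listed taxon and nothing else — so the group is monophyletic.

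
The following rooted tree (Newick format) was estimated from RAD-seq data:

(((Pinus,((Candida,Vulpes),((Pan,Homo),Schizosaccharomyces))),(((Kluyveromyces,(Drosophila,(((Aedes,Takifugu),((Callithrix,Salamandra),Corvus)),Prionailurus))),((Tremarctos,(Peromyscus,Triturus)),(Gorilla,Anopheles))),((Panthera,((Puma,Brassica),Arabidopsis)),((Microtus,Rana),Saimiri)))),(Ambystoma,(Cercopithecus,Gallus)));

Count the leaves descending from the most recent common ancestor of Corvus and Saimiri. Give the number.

20

The MRCA of Corvus and Saimiri is the node subtending (((Kluyveromyces,(Drosophila,(((Aedes,Takifugu),((Callithrix,Salamandra),Corvus)),Prionailurus))),((Tremarctos,(Peromyscus,Triturus)),(Gorilla,Anopheles))),((Panthera,((Puma,Brassica),Arabidopsis)),((Microtus,Rana),Saimiri))).
That clade contains 20 terminal taxa: Aedes, Anopheles, Arabidopsis, Brassica, Callithrix, Corvus, Drosophila, Gorilla, Kluyveromyces, Microtus, Panthera, Peromyscus, Prionailurus, Puma, Rana, Saimiri, Salamandra, Takifugu, Tremarctos, Triturus.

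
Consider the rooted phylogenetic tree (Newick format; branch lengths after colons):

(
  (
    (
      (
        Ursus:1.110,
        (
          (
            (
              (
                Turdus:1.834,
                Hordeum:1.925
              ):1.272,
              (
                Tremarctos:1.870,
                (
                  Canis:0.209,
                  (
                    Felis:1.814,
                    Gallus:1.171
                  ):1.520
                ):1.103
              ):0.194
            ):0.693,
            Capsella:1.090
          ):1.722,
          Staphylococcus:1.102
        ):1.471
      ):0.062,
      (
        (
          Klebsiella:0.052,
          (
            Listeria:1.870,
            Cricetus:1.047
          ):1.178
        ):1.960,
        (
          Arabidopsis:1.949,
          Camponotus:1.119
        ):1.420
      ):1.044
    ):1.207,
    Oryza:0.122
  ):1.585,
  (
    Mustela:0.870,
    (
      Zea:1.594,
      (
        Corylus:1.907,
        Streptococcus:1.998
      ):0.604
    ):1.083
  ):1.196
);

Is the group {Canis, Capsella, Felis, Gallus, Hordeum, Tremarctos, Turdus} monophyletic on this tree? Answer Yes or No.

Yes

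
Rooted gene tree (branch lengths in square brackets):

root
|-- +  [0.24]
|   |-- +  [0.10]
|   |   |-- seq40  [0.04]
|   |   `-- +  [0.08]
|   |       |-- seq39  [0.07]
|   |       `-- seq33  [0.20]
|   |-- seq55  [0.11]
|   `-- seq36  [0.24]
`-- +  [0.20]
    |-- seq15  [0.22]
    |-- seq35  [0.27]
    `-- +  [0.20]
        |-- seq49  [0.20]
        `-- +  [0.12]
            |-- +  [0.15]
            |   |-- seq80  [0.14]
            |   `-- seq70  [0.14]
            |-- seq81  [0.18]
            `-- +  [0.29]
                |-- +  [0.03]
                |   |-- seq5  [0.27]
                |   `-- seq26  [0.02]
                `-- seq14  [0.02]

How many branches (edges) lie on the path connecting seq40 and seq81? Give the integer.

The MRCA of seq40 and seq81 is the root of the tree.
From seq40 up to that node: 3 branches. From seq81 up to the same node: 4 branches. Total: 3 + 4 = 7.

7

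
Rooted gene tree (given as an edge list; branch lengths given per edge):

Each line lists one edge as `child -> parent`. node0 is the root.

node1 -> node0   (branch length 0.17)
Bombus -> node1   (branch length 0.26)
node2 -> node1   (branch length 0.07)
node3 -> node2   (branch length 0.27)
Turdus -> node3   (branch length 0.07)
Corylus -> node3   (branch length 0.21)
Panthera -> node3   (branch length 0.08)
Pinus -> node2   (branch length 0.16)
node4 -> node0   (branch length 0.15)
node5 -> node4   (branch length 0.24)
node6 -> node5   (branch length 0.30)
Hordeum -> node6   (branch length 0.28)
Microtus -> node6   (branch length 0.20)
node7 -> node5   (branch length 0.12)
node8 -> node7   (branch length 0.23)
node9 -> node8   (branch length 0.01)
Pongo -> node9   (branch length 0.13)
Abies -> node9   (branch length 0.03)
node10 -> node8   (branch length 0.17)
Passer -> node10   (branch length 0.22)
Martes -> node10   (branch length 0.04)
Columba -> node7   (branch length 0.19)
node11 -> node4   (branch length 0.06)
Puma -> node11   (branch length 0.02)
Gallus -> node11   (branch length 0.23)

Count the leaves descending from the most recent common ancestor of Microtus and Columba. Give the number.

7

The MRCA of Microtus and Columba is the node subtending ((Hordeum,Microtus),(((Pongo,Abies),(Passer,Martes)),Columba)).
That clade contains 7 terminal taxa: Abies, Columba, Hordeum, Martes, Microtus, Passer, Pongo.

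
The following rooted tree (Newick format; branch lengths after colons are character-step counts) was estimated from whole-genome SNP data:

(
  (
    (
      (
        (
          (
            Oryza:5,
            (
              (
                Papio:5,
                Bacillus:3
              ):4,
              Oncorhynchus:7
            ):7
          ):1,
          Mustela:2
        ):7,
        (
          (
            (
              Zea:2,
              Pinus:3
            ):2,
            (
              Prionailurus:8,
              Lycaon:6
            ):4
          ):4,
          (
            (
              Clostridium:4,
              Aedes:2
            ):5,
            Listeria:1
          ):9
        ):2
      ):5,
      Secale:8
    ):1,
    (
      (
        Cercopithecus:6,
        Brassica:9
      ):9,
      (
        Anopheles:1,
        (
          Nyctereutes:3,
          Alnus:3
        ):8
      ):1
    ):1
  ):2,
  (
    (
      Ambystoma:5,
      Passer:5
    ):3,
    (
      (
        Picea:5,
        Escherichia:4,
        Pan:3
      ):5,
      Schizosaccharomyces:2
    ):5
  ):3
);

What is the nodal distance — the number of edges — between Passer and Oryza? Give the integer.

The MRCA of Passer and Oryza is the root of the tree.
From Passer up to that node: 3 branches. From Oryza up to the same node: 6 branches. Total: 3 + 6 = 9.

9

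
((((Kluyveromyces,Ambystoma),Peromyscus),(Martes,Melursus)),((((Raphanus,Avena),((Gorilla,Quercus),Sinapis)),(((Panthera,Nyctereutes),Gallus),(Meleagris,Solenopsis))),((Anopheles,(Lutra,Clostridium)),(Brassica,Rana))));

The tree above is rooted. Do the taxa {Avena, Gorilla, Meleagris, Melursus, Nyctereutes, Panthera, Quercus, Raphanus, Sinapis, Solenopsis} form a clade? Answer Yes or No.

The MRCA of the listed taxa is the root, so the smallest clade containing them is the whole tree.
That clade also contains Ambystoma, Anopheles, Brassica, Clostridium, Gallus, Kluyveromyces, Lutra, Martes, Peromyscus, Rana, which are not in the proposed group, so the group is not monophyletic.

No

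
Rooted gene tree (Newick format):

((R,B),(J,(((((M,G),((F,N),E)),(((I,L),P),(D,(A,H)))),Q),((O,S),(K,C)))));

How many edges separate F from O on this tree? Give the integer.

9

The MRCA of F and O is the node subtending (((((M,G),((F,N),E)),(((I,L),P),(D,(A,H)))),Q),((O,S),(K,C))).
From F up to that node: 6 branches. From O up to the same node: 3 branches. Total: 6 + 3 = 9.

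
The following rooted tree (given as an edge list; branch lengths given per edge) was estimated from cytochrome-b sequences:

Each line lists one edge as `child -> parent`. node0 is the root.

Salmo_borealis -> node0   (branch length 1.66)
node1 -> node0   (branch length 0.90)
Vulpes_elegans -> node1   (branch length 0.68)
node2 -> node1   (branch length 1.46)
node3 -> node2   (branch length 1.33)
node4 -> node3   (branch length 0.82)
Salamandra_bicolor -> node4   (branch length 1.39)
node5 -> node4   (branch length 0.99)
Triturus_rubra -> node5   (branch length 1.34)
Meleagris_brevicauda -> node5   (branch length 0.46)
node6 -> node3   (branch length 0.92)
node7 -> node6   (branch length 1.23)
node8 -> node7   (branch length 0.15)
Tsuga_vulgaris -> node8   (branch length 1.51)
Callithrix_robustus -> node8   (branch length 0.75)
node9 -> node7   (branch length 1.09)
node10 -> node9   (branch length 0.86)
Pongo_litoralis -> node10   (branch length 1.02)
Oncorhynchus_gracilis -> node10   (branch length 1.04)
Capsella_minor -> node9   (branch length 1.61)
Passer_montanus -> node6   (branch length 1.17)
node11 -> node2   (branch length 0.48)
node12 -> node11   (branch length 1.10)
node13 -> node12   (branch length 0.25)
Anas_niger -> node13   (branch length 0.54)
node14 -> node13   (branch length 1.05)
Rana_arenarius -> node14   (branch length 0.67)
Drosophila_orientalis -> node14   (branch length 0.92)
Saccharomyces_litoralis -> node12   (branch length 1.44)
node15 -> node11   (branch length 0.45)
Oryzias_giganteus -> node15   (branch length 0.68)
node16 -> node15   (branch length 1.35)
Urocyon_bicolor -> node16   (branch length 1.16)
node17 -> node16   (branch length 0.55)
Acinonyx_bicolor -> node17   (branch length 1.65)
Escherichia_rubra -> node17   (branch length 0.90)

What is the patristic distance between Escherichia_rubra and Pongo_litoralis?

10.18

The path runs Escherichia_rubra → … → MRCA → … → Pongo_litoralis; the MRCA is the node subtending (((Salamandra_bicolor,(Triturus_rubra,Meleagris_brevicauda)),(((Tsuga_vulgaris,Callithrix_robustus),((Pongo_litoralis,Oncorhynchus_gracilis),Capsella_minor)),Passer_montanus)),(((Anas_niger,(Rana_arenarius,Drosophila_orientalis)),Saccharomyces_litoralis),(Oryzias_giganteus,(Urocyon_bicolor,(Acinonyx_bicolor,Escherichia_rubra))))).
Branch lengths along that path: 0.90 + 0.55 + 1.35 + 0.45 + 0.48 + 1.33 + 0.92 + 1.23 + 1.09 + 0.86 + 1.02 = 10.18.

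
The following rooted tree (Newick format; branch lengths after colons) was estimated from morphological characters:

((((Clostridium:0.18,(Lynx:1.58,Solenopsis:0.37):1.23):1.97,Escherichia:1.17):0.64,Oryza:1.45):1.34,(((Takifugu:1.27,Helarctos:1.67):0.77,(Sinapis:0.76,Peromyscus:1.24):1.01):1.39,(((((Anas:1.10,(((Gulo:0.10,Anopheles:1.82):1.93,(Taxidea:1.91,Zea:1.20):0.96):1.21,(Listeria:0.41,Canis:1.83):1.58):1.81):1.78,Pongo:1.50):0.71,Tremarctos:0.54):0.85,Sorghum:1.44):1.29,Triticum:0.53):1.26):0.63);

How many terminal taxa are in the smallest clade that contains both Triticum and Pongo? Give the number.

The MRCA of Triticum and Pongo is the node subtending (((((Anas,(((Gulo,Anopheles),(Taxidea,Zea)),(Listeria,Canis))),Pongo),Tremarctos),Sorghum),Triticum).
That clade contains 11 terminal taxa: Anas, Anopheles, Canis, Gulo, Listeria, Pongo, Sorghum, Taxidea, Tremarctos, Triticum, Zea.

11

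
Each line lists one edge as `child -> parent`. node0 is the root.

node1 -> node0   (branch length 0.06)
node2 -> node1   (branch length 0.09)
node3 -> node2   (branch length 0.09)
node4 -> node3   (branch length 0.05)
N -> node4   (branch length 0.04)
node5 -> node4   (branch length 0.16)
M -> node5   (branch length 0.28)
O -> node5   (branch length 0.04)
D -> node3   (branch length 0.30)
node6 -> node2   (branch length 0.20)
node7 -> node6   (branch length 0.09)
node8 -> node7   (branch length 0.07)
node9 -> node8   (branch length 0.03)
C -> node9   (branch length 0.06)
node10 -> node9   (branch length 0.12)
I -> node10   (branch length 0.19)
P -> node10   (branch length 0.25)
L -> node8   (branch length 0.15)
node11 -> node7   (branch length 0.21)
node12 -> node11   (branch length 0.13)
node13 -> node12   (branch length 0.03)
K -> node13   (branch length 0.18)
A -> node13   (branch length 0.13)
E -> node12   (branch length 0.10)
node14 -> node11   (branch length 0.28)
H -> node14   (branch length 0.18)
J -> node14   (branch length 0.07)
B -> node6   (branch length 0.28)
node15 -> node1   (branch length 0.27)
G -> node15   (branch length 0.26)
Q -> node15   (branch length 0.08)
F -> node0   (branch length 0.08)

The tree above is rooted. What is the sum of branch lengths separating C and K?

0.71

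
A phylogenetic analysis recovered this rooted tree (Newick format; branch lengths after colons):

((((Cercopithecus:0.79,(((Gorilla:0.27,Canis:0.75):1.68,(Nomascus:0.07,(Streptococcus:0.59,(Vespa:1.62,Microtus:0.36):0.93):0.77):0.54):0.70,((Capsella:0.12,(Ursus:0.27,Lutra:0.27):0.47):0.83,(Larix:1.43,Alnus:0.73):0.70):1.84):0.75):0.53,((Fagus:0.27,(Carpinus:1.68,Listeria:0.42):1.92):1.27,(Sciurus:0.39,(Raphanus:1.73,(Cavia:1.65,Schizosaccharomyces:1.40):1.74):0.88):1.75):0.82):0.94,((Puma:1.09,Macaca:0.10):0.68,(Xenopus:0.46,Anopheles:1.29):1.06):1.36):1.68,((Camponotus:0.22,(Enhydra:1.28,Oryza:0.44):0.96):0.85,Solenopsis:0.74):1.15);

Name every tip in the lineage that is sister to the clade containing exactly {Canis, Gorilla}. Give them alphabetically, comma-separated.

Microtus, Nomascus, Streptococcus, Vespa

The clade containing exactly {Canis, Gorilla} attaches to the tree at the node subtending ((Gorilla,Canis),(Nomascus,(Streptococcus,(Vespa,Microtus)))).
The other lineage descending from that same node — the sister group — is (Nomascus,(Streptococcus,(Vespa,Microtus))); its 4 tips in alphabetical order are the answer.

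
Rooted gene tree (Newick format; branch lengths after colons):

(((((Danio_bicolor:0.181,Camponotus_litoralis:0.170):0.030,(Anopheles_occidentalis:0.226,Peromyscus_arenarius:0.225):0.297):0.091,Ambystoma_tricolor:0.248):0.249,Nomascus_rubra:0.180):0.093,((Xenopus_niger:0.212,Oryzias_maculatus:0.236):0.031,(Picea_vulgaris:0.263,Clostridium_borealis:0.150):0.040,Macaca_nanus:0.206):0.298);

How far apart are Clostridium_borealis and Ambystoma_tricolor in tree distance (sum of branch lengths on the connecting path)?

The path runs Clostridium_borealis → … → MRCA → … → Ambystoma_tricolor; the MRCA is the root of the tree.
Branch lengths along that path: 0.150 + 0.040 + 0.298 + 0.093 + 0.249 + 0.248 = 1.078.

1.078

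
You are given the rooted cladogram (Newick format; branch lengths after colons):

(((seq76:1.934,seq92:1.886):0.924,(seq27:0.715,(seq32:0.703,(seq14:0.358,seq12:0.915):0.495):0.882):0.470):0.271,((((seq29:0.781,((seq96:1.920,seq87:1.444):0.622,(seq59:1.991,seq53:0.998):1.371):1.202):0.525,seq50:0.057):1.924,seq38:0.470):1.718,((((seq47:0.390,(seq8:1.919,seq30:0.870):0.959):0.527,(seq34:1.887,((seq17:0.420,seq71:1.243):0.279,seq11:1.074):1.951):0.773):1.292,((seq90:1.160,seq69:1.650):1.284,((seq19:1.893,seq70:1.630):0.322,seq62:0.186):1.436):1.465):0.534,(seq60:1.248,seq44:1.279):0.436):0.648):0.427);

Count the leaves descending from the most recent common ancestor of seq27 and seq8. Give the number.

The MRCA of seq27 and seq8 is the root, so the clade is the entire tree.
That clade contains 27 terminal taxa: seq11, seq12, seq14, seq17, seq19, seq27, seq29, seq30, seq32, seq34, seq38, seq44, seq47, seq50, seq53, seq59, seq60, seq62, seq69, seq70, seq71, seq76, seq8, seq87, seq90, seq92, seq96.

27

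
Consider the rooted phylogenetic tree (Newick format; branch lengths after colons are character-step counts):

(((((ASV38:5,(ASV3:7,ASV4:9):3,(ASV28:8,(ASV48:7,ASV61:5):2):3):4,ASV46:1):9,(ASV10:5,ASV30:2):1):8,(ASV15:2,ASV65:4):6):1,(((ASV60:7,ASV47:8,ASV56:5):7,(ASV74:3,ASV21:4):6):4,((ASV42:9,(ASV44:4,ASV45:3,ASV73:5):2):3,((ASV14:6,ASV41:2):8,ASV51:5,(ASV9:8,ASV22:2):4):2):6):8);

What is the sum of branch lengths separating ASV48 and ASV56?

The path runs ASV48 → … → MRCA → … → ASV56; the MRCA is the root of the tree.
Branch lengths along that path: 7 + 2 + 3 + 4 + 9 + 8 + 1 + 8 + 4 + 7 + 5 = 58.

58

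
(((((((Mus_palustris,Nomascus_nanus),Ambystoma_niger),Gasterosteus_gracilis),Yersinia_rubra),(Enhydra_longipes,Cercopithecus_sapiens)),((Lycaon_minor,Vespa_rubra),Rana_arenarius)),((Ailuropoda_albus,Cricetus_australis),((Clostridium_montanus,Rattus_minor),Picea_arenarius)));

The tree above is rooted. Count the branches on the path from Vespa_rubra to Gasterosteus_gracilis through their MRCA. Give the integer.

7

The MRCA of Vespa_rubra and Gasterosteus_gracilis is the node subtending ((((((Mus_palustris,Nomascus_nanus),Ambystoma_niger),Gasterosteus_gracilis),Yersinia_rubra),(Enhydra_longipes,Cercopithecus_sapiens)),((Lycaon_minor,Vespa_rubra),Rana_arenarius)).
From Vespa_rubra up to that node: 3 branches. From Gasterosteus_gracilis up to the same node: 4 branches. Total: 3 + 4 = 7.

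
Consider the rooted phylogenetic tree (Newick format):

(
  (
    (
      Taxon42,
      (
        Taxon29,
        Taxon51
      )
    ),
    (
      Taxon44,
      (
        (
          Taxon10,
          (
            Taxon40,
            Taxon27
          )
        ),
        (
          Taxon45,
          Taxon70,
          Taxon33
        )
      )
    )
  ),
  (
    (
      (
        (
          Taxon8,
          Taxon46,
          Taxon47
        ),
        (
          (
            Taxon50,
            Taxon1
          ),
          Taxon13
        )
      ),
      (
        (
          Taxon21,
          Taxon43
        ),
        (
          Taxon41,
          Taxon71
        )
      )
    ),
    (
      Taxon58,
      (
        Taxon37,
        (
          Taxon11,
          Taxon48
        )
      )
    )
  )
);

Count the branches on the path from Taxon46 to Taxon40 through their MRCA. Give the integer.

11

The MRCA of Taxon46 and Taxon40 is the root of the tree.
From Taxon46 up to that node: 5 branches. From Taxon40 up to the same node: 6 branches. Total: 5 + 6 = 11.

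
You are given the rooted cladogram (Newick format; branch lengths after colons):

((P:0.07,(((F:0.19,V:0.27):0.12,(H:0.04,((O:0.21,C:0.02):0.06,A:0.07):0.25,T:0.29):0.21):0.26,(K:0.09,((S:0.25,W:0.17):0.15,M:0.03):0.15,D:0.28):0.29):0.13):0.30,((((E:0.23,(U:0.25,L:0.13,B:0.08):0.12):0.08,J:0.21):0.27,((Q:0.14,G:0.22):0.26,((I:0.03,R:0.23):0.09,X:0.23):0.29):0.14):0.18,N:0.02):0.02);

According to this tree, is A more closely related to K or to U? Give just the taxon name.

The MRCA of A and K subtends (((F,V),(H,((O,C),A),T)),(K,((S,W),M),D)) (12 taxa).
The MRCA of A and U is the root, subtending the entire tree (24 taxa).
The first is nested inside the second, so A shares a more recent common ancestor with K.

K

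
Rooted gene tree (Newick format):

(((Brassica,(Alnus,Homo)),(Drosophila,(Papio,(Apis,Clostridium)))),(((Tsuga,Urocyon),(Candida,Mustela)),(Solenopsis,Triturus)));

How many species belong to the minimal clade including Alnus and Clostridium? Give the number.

The MRCA of Alnus and Clostridium is the node subtending ((Brassica,(Alnus,Homo)),(Drosophila,(Papio,(Apis,Clostridium)))).
That clade contains 7 terminal taxa: Alnus, Apis, Brassica, Clostridium, Drosophila, Homo, Papio.

7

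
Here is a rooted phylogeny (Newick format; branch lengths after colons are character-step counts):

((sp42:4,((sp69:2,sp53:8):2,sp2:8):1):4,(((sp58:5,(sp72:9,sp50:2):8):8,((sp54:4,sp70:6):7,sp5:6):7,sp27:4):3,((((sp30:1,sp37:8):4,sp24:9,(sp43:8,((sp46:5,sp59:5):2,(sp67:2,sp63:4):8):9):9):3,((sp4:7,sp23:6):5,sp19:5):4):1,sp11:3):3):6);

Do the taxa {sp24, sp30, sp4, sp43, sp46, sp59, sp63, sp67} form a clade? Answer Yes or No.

No

The MRCA of the listed taxa subtends (((sp30,sp37),sp24,(sp43,((sp46,sp59),(sp67,sp63)))),((sp4,sp23),sp19)).
That clade also contains sp19, sp23, sp37, which are not in the proposed group, so the group is not monophyletic.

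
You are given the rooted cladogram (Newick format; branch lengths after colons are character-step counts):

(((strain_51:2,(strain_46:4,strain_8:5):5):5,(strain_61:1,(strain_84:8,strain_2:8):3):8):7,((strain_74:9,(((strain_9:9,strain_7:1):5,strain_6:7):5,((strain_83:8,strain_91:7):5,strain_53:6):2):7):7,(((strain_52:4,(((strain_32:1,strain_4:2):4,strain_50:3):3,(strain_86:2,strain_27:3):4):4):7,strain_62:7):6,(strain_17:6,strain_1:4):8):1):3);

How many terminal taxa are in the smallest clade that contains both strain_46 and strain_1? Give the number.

The MRCA of strain_46 and strain_1 is the root, so the clade is the entire tree.
That clade contains 22 terminal taxa: strain_1, strain_17, strain_2, strain_27, strain_32, strain_4, strain_46, strain_50, strain_51, strain_52, strain_53, strain_6, strain_61, strain_62, strain_7, strain_74, strain_8, strain_83, strain_84, strain_86, strain_9, strain_91.

22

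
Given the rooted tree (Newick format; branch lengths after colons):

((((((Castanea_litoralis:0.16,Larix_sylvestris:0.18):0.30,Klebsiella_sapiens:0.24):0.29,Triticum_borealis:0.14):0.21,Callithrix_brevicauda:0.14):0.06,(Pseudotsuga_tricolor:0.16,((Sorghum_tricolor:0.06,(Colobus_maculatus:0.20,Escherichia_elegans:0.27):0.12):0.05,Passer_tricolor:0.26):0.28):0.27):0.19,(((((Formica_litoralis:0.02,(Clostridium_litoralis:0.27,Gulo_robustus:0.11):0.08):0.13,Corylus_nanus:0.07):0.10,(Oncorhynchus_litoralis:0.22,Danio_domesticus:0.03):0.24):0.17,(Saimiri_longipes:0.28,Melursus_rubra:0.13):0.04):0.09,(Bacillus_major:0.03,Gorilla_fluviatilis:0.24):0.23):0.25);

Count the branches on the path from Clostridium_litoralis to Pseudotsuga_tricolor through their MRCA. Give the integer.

10

The MRCA of Clostridium_litoralis and Pseudotsuga_tricolor is the root of the tree.
From Clostridium_litoralis up to that node: 7 branches. From Pseudotsuga_tricolor up to the same node: 3 branches. Total: 7 + 3 = 10.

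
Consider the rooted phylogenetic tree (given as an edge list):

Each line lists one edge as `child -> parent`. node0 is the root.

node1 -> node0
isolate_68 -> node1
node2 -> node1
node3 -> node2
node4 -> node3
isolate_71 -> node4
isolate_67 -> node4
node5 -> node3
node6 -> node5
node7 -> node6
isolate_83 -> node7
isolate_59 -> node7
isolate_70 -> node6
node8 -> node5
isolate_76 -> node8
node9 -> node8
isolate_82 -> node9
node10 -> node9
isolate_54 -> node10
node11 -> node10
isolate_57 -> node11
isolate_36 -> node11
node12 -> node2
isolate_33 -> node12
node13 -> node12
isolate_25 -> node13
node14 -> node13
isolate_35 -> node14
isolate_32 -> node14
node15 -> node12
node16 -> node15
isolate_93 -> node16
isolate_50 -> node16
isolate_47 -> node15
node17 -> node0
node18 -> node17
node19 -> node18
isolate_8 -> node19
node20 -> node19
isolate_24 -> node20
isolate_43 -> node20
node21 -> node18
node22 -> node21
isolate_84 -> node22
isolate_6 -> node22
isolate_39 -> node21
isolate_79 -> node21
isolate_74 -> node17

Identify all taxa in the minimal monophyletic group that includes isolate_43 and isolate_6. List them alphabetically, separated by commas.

isolate_24, isolate_39, isolate_43, isolate_6, isolate_79, isolate_8, isolate_84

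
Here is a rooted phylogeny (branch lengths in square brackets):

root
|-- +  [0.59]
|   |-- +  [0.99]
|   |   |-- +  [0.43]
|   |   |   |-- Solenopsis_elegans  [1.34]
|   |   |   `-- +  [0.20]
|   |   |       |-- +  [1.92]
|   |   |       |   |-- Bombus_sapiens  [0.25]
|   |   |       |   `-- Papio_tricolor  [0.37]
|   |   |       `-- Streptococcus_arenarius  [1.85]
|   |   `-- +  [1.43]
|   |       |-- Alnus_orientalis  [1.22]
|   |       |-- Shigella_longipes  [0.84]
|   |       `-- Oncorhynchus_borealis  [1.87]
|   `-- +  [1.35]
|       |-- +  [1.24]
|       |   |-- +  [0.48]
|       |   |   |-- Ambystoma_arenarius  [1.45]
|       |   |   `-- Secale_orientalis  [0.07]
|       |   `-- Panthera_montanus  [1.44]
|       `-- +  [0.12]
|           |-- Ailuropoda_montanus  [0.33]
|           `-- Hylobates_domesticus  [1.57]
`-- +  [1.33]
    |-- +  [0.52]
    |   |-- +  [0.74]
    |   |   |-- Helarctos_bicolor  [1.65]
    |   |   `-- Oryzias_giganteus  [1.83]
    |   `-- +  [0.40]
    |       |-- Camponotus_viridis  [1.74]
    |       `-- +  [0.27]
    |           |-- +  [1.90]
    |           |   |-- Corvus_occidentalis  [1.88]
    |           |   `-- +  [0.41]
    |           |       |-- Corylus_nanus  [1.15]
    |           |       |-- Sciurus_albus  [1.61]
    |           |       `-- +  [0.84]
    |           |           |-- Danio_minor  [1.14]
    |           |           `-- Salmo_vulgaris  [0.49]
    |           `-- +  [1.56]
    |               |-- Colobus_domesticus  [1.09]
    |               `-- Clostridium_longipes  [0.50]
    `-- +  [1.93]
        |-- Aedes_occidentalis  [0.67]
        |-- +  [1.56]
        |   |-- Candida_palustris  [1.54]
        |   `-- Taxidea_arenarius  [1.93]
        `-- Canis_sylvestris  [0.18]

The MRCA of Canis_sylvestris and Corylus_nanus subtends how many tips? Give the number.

14

The MRCA of Canis_sylvestris and Corylus_nanus is the node subtending (((Helarctos_bicolor,Oryzias_giganteus),(Camponotus_viridis,((Corvus_occidentalis,(Corylus_nanus,Sciurus_albus,(Danio_minor,Salmo_vulgaris))),(Colobus_domesticus,Clostridium_longipes)))),(Aedes_occidentalis,(Candida_palustris,Taxidea_arenarius),Canis_sylvestris)).
That clade contains 14 terminal taxa: Aedes_occidentalis, Camponotus_viridis, Candida_palustris, Canis_sylvestris, Clostridium_longipes, Colobus_domesticus, Corvus_occidentalis, Corylus_nanus, Danio_minor, Helarctos_bicolor, Oryzias_giganteus, Salmo_vulgaris, Sciurus_albus, Taxidea_arenarius.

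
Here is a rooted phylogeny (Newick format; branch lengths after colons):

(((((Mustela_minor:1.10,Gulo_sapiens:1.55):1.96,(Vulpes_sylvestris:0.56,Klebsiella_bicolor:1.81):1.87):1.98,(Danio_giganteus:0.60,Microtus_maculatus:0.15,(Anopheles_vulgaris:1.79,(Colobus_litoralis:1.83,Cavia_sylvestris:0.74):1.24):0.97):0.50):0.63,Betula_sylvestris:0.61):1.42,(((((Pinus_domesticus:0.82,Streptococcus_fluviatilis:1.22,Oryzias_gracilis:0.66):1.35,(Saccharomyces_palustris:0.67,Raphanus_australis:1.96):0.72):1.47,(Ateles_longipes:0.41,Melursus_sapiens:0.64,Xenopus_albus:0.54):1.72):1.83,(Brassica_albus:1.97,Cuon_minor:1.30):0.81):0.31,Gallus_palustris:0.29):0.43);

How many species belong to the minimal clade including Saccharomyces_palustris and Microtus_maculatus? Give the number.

21

The MRCA of Saccharomyces_palustris and Microtus_maculatus is the root, so the clade is the entire tree.
That clade contains 21 terminal taxa: Anopheles_vulgaris, Ateles_longipes, Betula_sylvestris, Brassica_albus, Cavia_sylvestris, Colobus_litoralis, Cuon_minor, Danio_giganteus, Gallus_palustris, Gulo_sapiens, Klebsiella_bicolor, Melursus_sapiens, Microtus_maculatus, Mustela_minor, Oryzias_gracilis, Pinus_domesticus, Raphanus_australis, Saccharomyces_palustris, Streptococcus_fluviatilis, Vulpes_sylvestris, Xenopus_albus.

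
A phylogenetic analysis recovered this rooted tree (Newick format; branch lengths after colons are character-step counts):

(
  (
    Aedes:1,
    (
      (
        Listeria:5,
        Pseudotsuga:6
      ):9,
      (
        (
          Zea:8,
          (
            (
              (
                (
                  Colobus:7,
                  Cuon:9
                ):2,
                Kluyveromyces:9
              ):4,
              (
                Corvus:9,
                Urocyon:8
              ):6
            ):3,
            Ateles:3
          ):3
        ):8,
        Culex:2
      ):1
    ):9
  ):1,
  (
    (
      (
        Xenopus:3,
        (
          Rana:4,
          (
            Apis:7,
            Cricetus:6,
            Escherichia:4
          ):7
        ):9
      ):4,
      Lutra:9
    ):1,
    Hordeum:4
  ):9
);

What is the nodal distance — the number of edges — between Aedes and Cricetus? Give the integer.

The MRCA of Aedes and Cricetus is the root of the tree.
From Aedes up to that node: 2 branches. From Cricetus up to the same node: 6 branches. Total: 2 + 6 = 8.

8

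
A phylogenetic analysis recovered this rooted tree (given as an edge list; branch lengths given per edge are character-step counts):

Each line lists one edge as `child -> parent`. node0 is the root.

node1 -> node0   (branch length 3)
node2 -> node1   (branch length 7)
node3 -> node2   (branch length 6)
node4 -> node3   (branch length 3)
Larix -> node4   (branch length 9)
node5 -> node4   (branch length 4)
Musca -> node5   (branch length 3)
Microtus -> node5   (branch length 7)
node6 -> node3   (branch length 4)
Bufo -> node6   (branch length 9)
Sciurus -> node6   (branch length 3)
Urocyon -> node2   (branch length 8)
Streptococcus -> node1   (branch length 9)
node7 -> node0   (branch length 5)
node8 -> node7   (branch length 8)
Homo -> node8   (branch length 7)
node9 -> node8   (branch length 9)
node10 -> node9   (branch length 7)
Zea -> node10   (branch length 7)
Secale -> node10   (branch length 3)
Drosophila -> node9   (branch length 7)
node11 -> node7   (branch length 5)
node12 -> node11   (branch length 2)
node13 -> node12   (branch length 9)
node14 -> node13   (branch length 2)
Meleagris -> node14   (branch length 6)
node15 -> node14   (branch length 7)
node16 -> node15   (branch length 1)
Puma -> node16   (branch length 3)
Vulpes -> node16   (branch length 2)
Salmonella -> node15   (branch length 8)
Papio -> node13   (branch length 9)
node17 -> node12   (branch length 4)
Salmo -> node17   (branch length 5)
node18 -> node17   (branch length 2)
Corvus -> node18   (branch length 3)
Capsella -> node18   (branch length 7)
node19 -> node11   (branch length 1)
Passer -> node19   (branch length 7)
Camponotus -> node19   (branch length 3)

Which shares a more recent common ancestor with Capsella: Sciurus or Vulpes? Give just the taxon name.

The MRCA of Capsella and Vulpes subtends (((Meleagris,((Puma,Vulpes),Salmonella)),Papio),(Salmo,(Corvus,Capsella))) (8 taxa).
The MRCA of Capsella and Sciurus is the root, subtending the entire tree (21 taxa).
The first is nested inside the second, so Capsella shares a more recent common ancestor with Vulpes.

Vulpes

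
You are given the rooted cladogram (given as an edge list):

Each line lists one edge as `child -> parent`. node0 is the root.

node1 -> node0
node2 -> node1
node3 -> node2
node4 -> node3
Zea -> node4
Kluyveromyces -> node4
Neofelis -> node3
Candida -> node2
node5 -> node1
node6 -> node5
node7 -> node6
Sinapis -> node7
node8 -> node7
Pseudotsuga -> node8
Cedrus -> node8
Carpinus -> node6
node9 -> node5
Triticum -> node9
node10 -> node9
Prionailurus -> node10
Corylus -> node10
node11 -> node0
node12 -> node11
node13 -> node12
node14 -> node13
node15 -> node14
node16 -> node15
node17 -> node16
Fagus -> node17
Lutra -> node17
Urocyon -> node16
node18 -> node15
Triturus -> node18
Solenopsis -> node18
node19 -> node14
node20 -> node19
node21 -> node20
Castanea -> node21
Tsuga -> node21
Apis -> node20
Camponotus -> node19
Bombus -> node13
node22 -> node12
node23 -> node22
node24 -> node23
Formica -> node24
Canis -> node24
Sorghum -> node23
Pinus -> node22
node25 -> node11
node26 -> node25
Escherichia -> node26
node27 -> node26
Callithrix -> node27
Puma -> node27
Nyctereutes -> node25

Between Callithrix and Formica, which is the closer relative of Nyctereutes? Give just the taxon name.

The MRCA of Nyctereutes and Callithrix subtends ((Escherichia,(Callithrix,Puma)),Nyctereutes) (4 taxa).
The MRCA of Nyctereutes and Formica subtends (((((((Fagus,Lutra),Urocyon),(Triturus,Solenopsis)),(((Castanea,Tsuga),Apis),Camponotus)),Bombus),(((Formica,Canis),Sorghum),Pinus)),((Escherichia,(Callithrix,Puma)),Nyctereutes)) (18 taxa).
The first is nested inside the second, so Nyctereutes shares a more recent common ancestor with Callithrix.

Callithrix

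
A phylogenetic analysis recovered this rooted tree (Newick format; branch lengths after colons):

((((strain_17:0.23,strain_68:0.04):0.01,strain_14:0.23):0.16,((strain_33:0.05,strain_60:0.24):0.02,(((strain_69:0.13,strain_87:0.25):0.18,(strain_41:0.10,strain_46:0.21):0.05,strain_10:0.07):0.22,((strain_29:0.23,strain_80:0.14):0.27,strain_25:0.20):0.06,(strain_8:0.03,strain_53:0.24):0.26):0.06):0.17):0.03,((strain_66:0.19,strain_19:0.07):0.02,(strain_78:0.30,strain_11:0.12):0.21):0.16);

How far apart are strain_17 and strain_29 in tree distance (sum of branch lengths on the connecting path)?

The path runs strain_17 → … → MRCA → … → strain_29; the MRCA is the node subtending (((strain_17,strain_68),strain_14),((strain_33,strain_60),(((strain_69,strain_87),(strain_41,strain_46),strain_10),((strain_29,strain_80),strain_25),(strain_8,strain_53)))).
Branch lengths along that path: 0.23 + 0.01 + 0.16 + 0.17 + 0.06 + 0.06 + 0.27 + 0.23 = 1.19.

1.19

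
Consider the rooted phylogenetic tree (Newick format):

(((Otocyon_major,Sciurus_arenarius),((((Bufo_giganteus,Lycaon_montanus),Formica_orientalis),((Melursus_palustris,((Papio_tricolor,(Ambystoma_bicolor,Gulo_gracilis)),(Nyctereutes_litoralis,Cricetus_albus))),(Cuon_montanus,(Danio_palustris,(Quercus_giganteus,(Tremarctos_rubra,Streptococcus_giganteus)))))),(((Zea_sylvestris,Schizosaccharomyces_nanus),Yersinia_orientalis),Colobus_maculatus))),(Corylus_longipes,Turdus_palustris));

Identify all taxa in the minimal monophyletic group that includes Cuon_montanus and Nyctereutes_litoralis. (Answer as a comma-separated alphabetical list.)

Ambystoma_bicolor, Cricetus_albus, Cuon_montanus, Danio_palustris, Gulo_gracilis, Melursus_palustris, Nyctereutes_litoralis, Papio_tricolor, Quercus_giganteus, Streptococcus_giganteus, Tremarctos_rubra

Tracing Cuon_montanus: it sits inside (Cuon_montanus,(Danio_palustris,(Quercus_giganteus,(Tremarctos_rubra,Streptococcus_giganteus)))).
Tracing Nyctereutes_litoralis: it sits inside (Nyctereutes_litoralis,Cricetus_albus).
The smallest clade enclosing both is ((Melursus_palustris,((Papio_tricolor,(Ambystoma_bicolor,Gulo_gracilis)),(Nyctereutes_litoralis,Cricetus_albus))),(Cuon_montanus,(Danio_palustris,(Quercus_giganteus,(Tremarctos_rubra,Streptococcus_giganteus))))); the answer is its 11 terminal taxa in alphabetical order.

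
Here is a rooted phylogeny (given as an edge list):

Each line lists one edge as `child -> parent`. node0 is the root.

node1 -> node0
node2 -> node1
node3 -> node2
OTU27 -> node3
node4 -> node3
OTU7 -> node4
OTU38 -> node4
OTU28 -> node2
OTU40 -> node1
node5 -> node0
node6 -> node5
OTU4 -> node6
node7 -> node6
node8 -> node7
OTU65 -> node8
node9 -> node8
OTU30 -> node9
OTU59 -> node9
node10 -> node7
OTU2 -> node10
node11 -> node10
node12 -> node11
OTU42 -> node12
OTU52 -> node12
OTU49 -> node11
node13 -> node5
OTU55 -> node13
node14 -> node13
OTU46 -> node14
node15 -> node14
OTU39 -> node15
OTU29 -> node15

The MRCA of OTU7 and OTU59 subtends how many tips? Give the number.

17

The MRCA of OTU7 and OTU59 is the root, so the clade is the entire tree.
That clade contains 17 terminal taxa: OTU2, OTU27, OTU28, OTU29, OTU30, OTU38, OTU39, OTU4, OTU40, OTU42, OTU46, OTU49, OTU52, OTU55, OTU59, OTU65, OTU7.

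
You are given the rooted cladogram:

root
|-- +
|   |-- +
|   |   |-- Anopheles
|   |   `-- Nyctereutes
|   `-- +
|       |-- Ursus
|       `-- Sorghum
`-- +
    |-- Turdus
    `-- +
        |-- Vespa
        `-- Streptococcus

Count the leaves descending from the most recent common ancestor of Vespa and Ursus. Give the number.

The MRCA of Vespa and Ursus is the root, so the clade is the entire tree.
That clade contains 7 terminal taxa: Anopheles, Nyctereutes, Sorghum, Streptococcus, Turdus, Ursus, Vespa.

7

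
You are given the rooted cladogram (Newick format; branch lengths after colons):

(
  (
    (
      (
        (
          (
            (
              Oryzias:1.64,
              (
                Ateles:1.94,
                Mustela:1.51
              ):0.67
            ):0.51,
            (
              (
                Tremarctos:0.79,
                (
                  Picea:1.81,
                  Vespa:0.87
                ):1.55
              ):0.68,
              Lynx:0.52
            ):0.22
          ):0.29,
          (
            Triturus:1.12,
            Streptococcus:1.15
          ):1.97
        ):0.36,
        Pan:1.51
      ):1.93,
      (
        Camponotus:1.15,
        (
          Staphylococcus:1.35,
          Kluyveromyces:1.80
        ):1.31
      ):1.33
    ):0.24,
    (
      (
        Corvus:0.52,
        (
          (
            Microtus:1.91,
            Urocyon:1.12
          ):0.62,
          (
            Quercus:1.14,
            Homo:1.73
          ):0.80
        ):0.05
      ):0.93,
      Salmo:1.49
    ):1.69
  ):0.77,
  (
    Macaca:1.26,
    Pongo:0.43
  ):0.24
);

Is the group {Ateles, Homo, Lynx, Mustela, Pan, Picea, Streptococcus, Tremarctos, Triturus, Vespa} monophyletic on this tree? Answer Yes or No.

No

The MRCA of the listed taxa subtends ((((((Oryzias,(Ateles,Mustela)),((Tremarctos,(Picea,Vespa)),Lynx)),(Triturus,Streptococcus)),Pan),(Camponotus,(Staphylococcus,Kluyveromyces))),((Corvus,((Microtus,Urocyon),(Quercus,Homo))),Salmo)).
That clade also contains Camponotus, Corvus, Kluyveromyces, Microtus, Oryzias, Quercus, Salmo, Staphylococcus, Urocyon, which are not in the proposed group, so the group is not monophyletic.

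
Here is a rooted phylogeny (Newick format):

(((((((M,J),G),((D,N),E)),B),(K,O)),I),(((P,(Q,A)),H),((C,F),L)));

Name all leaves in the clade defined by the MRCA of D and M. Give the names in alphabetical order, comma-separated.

Tracing D: it sits inside (D,N).
Tracing M: it sits inside (M,J).
The smallest clade enclosing both is (((M,J),G),((D,N),E)); the answer is its 6 terminal taxa in alphabetical order.

D, E, G, J, M, N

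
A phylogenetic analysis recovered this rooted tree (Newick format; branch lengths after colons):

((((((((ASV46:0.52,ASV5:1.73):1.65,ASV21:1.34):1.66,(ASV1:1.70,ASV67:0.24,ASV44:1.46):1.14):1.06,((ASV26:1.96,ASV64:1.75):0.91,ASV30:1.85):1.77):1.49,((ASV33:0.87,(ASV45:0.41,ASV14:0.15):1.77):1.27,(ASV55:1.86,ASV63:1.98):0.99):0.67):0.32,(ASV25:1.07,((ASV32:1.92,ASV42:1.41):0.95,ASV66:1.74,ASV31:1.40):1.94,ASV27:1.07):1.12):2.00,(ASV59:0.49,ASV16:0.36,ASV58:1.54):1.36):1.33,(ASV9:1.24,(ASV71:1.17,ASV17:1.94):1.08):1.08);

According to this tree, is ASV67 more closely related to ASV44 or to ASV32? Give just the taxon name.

ASV44

The MRCA of ASV67 and ASV44 subtends (ASV1,ASV67,ASV44) (3 taxa).
The MRCA of ASV67 and ASV32 subtends ((((((ASV46,ASV5),ASV21),(ASV1,ASV67,ASV44)),((ASV26,ASV64),ASV30)),((ASV33,(ASV45,ASV14)),(ASV55,ASV63))),(ASV25,((ASV32,ASV42),ASV66,ASV31),ASV27)) (20 taxa).
The first is nested inside the second, so ASV67 shares a more recent common ancestor with ASV44.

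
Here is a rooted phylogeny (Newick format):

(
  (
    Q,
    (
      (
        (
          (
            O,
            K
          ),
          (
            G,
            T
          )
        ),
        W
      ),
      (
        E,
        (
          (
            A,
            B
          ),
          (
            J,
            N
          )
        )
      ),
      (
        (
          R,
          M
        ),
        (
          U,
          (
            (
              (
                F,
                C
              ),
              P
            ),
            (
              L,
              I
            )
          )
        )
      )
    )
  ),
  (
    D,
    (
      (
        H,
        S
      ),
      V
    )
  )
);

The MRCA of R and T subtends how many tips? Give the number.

18

The MRCA of R and T is the node subtending ((((O,K),(G,T)),W),(E,((A,B),(J,N))),((R,M),(U,(((F,C),P),(L,I))))).
That clade contains 18 terminal taxa: A, B, C, E, F, G, I, J, K, L, M, N, O, P, R, T, U, W.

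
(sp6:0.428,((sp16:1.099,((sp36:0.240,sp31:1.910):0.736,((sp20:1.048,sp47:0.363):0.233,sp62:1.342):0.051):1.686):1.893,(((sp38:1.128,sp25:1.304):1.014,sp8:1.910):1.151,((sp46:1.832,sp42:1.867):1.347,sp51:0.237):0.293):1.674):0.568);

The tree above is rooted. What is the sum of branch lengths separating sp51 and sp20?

The path runs sp51 → … → MRCA → … → sp20; the MRCA is the node subtending ((sp16,((sp36,sp31),((sp20,sp47),sp62))),(((sp38,sp25),sp8),((sp46,sp42),sp51))).
Branch lengths along that path: 0.237 + 0.293 + 1.674 + 1.893 + 1.686 + 0.051 + 0.233 + 1.048 = 7.115.

7.115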